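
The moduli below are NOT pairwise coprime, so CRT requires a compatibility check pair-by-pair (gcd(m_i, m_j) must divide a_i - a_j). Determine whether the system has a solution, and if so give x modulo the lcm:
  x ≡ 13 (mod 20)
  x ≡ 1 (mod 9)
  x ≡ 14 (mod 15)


Moduli 20, 9, 15 are not pairwise coprime, so CRT works modulo lcm(m_i) when all pairwise compatibility conditions hold.
Pairwise compatibility: gcd(m_i, m_j) must divide a_i - a_j for every pair.
Merge one congruence at a time:
  Start: x ≡ 13 (mod 20).
  Combine with x ≡ 1 (mod 9): gcd(20, 9) = 1; 1 - 13 = -12, which IS divisible by 1, so compatible.
    Write x = 13 + 20·t and substitute into x ≡ 1 (mod 9): 20·t ≡ 1 − 13 = -12 (mod 9).
    Reduce coefficients mod 9: 2·t ≡ 6 (mod 9).
    The inverse of 2 mod 9 is 5 (since 2·5 = 10 = 1·9 + 1), so t ≡ 5·6 = 30 ≡ 3 (mod 9).
    Then x = 13 + 20·3 = 73, valid modulo lcm(20, 9) = 180: x ≡ 73 (mod 180).
  Combine with x ≡ 14 (mod 15): gcd(180, 15) = 15, and 14 - 73 = -59 is NOT divisible by 15.
    ⇒ system is inconsistent (no integer solution).

No solution (the system is inconsistent).


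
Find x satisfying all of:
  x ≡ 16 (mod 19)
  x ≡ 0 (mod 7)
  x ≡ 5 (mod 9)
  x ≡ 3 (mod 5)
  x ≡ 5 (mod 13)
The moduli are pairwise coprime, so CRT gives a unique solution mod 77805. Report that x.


Product of moduli M = 19 · 7 · 9 · 5 · 13 = 77805.
Merge one congruence at a time:
  Start: x ≡ 16 (mod 19).
  Combine with x ≡ 0 (mod 7); new modulus lcm = 133.
    Write x = 16 + 19·t and substitute into x ≡ 0 (mod 7): 19·t ≡ 0 − 16 = -16 (mod 7).
    Reduce coefficients mod 7: 5·t ≡ 5 (mod 7).
    The inverse of 5 mod 7 is 3 (since 5·3 = 15 = 2·7 + 1), so t ≡ 3·5 = 15 ≡ 1 (mod 7).
    Then x = 16 + 19·1 = 35, valid modulo lcm(19, 7) = 133: x ≡ 35 (mod 133).
  Combine with x ≡ 5 (mod 9); new modulus lcm = 1197.
    Write x = 35 + 133·t and substitute into x ≡ 5 (mod 9): 133·t ≡ 5 − 35 = -30 (mod 9).
    Reduce coefficients mod 9: 7·t ≡ 6 (mod 9).
    The inverse of 7 mod 9 is 4 (since 7·4 = 28 = 3·9 + 1), so t ≡ 4·6 = 24 ≡ 6 (mod 9).
    Then x = 35 + 133·6 = 833, valid modulo lcm(133, 9) = 1197: x ≡ 833 (mod 1197).
  Combine with x ≡ 3 (mod 5); new modulus lcm = 5985.
    Write x = 833 + 1197·t and substitute into x ≡ 3 (mod 5): 1197·t ≡ 3 − 833 = -830 (mod 5).
    Reduce coefficients mod 5: 2·t ≡ 0 (mod 5).
    The inverse of 2 mod 5 is 3 (since 2·3 = 6 = 1·5 + 1), so t ≡ 3·0 = 0 ≡ 0 (mod 5).
    Then x = 833 + 1197·0 = 833, valid modulo lcm(1197, 5) = 5985: x ≡ 833 (mod 5985).
  Combine with x ≡ 5 (mod 13); new modulus lcm = 77805.
    Write x = 833 + 5985·t and substitute into x ≡ 5 (mod 13): 5985·t ≡ 5 − 833 = -828 (mod 13).
    Reduce coefficients mod 13: 5·t ≡ 4 (mod 13).
    The inverse of 5 mod 13 is 8 (since 5·8 = 40 = 3·13 + 1), so t ≡ 8·4 = 32 ≡ 6 (mod 13).
    Then x = 833 + 5985·6 = 36743, valid modulo lcm(5985, 13) = 77805: x ≡ 36743 (mod 77805).
Verify against each original: 36743 mod 19 = 16, 36743 mod 7 = 0, 36743 mod 9 = 5, 36743 mod 5 = 3, 36743 mod 13 = 5.

x ≡ 36743 (mod 77805).


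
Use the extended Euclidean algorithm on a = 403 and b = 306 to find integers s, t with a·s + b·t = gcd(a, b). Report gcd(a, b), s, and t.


Euclidean algorithm on (403, 306) — divide until remainder is 0:
  403 = 1 · 306 + 97
  306 = 3 · 97 + 15
  97 = 6 · 15 + 7
  15 = 2 · 7 + 1
  7 = 7 · 1 + 0
gcd(403, 306) = 1.
Track Bezout coefficients alongside the remainders: start with r₀ = 403 = a·1 + b·0 (s = 1, t = 0) and r₁ = 306 = a·0 + b·1 (s = 0, t = 1); each new remainder r_{k+1} = r_{k-1} − q_k·r_k inherits s_{k+1} = s_{k-1} − q_k·s_k, t_{k+1} = t_{k-1} − q_k·t_k, so r_k = a·s_k + b·t_k at every step:
  q = 1: r = 97, s = 1 − 1·0 = 1, t = 0 − 1·1 = -1  (check: 403·1 + 306·(-1) = 97)
  q = 3: r = 15, s = 0 − 3·1 = -3, t = 1 − 3·(-1) = 4  (check: 403·(-3) + 306·4 = 15)
  q = 6: r = 7, s = 1 − 6·(-3) = 19, t = -1 − 6·4 = -25  (check: 403·19 + 306·(-25) = 7)
  q = 2: r = 1, s = -3 − 2·19 = -41, t = 4 − 2·(-25) = 54  (check: 403·(-41) + 306·54 = 1)
The row with r = 1 (the gcd) gives the Bezout coefficients s = -41, t = 54.
Result: 403 · (-41) + 306 · (54) = 1.

gcd(403, 306) = 1; s = -41, t = 54 (check: 403·(-41) + 306·54 = 1).


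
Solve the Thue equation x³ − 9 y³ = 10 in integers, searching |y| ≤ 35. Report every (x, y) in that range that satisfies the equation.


The equation is x³ - 9y³ = 10. For fixed y, x³ = 9·y³ + 10, so a solution requires the RHS to be a perfect cube.
Strategy: iterate y from -35 to 35, compute RHS = 9·y³ + 10, and check whether it is a (positive or negative) perfect cube.
Check small values of y:
  y = 0: RHS = 10 is not a perfect cube.
  y = 1: RHS = 19 is not a perfect cube.
  y = -1: RHS = 1 = (1)³ ⇒ x = 1 works.
  y = 2: RHS = 82 is not a perfect cube.
  y = -2: RHS = -62 is not a perfect cube.
  y = 3: RHS = 253 is not a perfect cube.
  y = -3: RHS = -233 is not a perfect cube.
Continuing the search up to |y| = 35 finds no further solutions beyond those listed.
Collected solutions: (1, -1).

Solutions (with |y| ≤ 35): (1, -1).


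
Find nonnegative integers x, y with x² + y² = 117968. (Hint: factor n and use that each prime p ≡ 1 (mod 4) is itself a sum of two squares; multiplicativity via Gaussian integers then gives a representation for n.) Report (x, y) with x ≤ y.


Step 1: Factor n = 117968 = 2^4 · 73 · 101.
Step 2: Check the mod-4 condition on each prime factor: 2 = 2 (special); 73 ≡ 1 (mod 4), exponent 1; 101 ≡ 1 (mod 4), exponent 1.
All primes ≡ 3 (mod 4) appear to even exponent (or don't appear), so by the two-squares theorem n IS expressible as a sum of two squares.
Step 3: Build a representation. Group n = k² · m with k = 4 and m = 73 · 101 = 7373 (a product of primes ≡ 1 (mod 4)); a representation of m scales to one of n via (k·x)² + (k·y)² = k²(x² + y²). Each prime p ≡ 1 (mod 4) is itself a sum of two squares; find a² by testing p − a² for a perfect square:
  73: 73 − 1² = 72, 73 − 2² = 69, 73 − 3² = 64 = 8² ⇒ 73 = 3² + 8².
  101: 101 − 1² = 100 = 10² ⇒ 101 = 1² + 10².
  Combine using the Brahmagupta–Fibonacci identity (a² + b²)(c² + d²) = (ac − bd)² + (ad + bc)² = (ac + bd)² + (ad − bc)²:
  73 · 101 = 7373: from (3² + 8²)(1² + 10²), take (3·1 − 8·10, 3·10 + 8·1) = (3 − 80, 30 + 8) = (-77, 38); dropping signs (only squares matter) gives (77, 38); check 77² + 38² = 5929 + 1444 = 7373 ✓.
  Scale by k = 4: (4·77, 4·38) = (308, 152).
Step 4: Order so x ≤ y and verify: 152² + 308² = 23104 + 94864 = 117968 = n. ✓

n = 117968 = 152² + 308² (one valid representation with x ≤ y).


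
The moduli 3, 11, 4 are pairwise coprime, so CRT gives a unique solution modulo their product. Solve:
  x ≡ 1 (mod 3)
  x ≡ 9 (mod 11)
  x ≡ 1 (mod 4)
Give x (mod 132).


Moduli 3, 11, 4 are pairwise coprime; by CRT there is a unique solution modulo M = 3 · 11 · 4 = 132.
Solve pairwise, accumulating the modulus:
  Start with x ≡ 1 (mod 3).
  Combine with x ≡ 9 (mod 11): since gcd(3, 11) = 1, we get a unique residue mod 33.
    Write x = 1 + 3·t and substitute into x ≡ 9 (mod 11): 3·t ≡ 9 − 1 = 8 (mod 11).
    The inverse of 3 mod 11 is 4 (since 3·4 = 12 = 1·11 + 1), so t ≡ 4·8 = 32 ≡ 10 (mod 11).
    Then x = 1 + 3·10 = 31, valid modulo lcm(3, 11) = 33: x ≡ 31 (mod 33).
  Combine with x ≡ 1 (mod 4): since gcd(33, 4) = 1, we get a unique residue mod 132.
    Write x = 31 + 33·t and substitute into x ≡ 1 (mod 4): 33·t ≡ 1 − 31 = -30 (mod 4).
    Reduce coefficients mod 4: 1·t ≡ 2 (mod 4).
    So t ≡ 2 (mod 4).
    Then x = 31 + 33·2 = 97, valid modulo lcm(33, 4) = 132: x ≡ 97 (mod 132).
Verify: 97 mod 3 = 1 ✓, 97 mod 11 = 9 ✓, 97 mod 4 = 1 ✓.

x ≡ 97 (mod 132).


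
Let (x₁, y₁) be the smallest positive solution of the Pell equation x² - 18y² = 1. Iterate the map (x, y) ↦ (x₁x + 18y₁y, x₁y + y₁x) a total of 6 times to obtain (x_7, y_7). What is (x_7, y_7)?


Step 1: Find the fundamental solution (x₁, y₁) of x² - 18y² = 1.
  Expand √18 as a continued fraction. a₀ = ⌊√18⌋ = 4; iterate m_{k+1} = d_k·a_k − m_k, d_{k+1} = (18 − m_{k+1}²)/d_k, a_{k+1} = ⌊(a₀ + m_{k+1})/d_{k+1}⌋ (starting m₀ = 0, d₀ = 1), with convergents p_k = a_k·p_{k-1} + p_{k-2}, q_k = a_k·q_{k-1} + q_{k-2} (p₋₁ = 1, q₋₁ = 0):
  k = 0: a₀ = 4; p₀/q₀ = 4/1; p₀² − 18·q₀² = 16 − 18 = -2.
  k = 1: m = 4, d = 2, a = ⌊(4 + 4)/2⌋ = 4; p/q = (4·4 + 1)/(4·1 + 0) = 17/4; p² − 18·q² = 289 − 288 = 1.
  The first convergent with p² − 18·q² = 1 gives the fundamental solution (x₁, y₁) = (17, 4).
Step 2: Apply the recurrence (x_{n+1}, y_{n+1}) = (x₁x_n + 18y₁y_n, x₁y_n + y₁x_n) repeatedly.
  From (x_1, y_1) = (17, 4): x_2 = 17·17 + 18·4·4 = 577; y_2 = 17·4 + 4·17 = 136.
  From (x_2, y_2) = (577, 136): x_3 = 17·577 + 18·4·136 = 19601; y_3 = 17·136 + 4·577 = 4620.
  From (x_3, y_3) = (19601, 4620): x_4 = 17·19601 + 18·4·4620 = 665857; y_4 = 17·4620 + 4·19601 = 156944.
  From (x_4, y_4) = (665857, 156944): x_5 = 17·665857 + 18·4·156944 = 22619537; y_5 = 17·156944 + 4·665857 = 5331476.
  From (x_5, y_5) = (22619537, 5331476): x_6 = 17·22619537 + 18·4·5331476 = 768398401; y_6 = 17·5331476 + 4·22619537 = 181113240.
  From (x_6, y_6) = (768398401, 181113240): x_7 = 17·768398401 + 18·4·181113240 = 26102926097; y_7 = 17·181113240 + 4·768398401 = 6152518684.
Step 3: Verify x_7² - 18·y_7² = 681362750825443653409 - 681362750825443653408 = 1 (should be 1). ✓

(x_1, y_1) = (17, 4); (x_7, y_7) = (26102926097, 6152518684).


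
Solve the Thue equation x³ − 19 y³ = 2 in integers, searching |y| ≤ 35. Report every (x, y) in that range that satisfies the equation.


The equation is x³ - 19y³ = 2. For fixed y, x³ = 19·y³ + 2, so a solution requires the RHS to be a perfect cube.
Strategy: iterate y from -35 to 35, compute RHS = 19·y³ + 2, and check whether it is a (positive or negative) perfect cube.
Check small values of y:
  y = 0: RHS = 2 is not a perfect cube.
  y = 1: RHS = 21 is not a perfect cube.
  y = -1: RHS = -17 is not a perfect cube.
  y = 2: RHS = 154 is not a perfect cube.
  y = -2: RHS = -150 is not a perfect cube.
  y = 3: RHS = 515 is not a perfect cube.
  y = -3: RHS = -511 is not a perfect cube.
Continuing the search up to |y| = 35 finds no solutions either.
No (x, y) in the scanned range satisfies the equation.

No integer solutions with |y| ≤ 35.


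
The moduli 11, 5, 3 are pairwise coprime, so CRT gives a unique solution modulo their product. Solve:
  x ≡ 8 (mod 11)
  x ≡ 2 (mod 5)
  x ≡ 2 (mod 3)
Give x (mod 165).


Moduli 11, 5, 3 are pairwise coprime; by CRT there is a unique solution modulo M = 11 · 5 · 3 = 165.
Solve pairwise, accumulating the modulus:
  Start with x ≡ 8 (mod 11).
  Combine with x ≡ 2 (mod 5): since gcd(11, 5) = 1, we get a unique residue mod 55.
    Write x = 8 + 11·t and substitute into x ≡ 2 (mod 5): 11·t ≡ 2 − 8 = -6 (mod 5).
    Reduce coefficients mod 5: 1·t ≡ 4 (mod 5).
    So t ≡ 4 (mod 5).
    Then x = 8 + 11·4 = 52, valid modulo lcm(11, 5) = 55: x ≡ 52 (mod 55).
  Combine with x ≡ 2 (mod 3): since gcd(55, 3) = 1, we get a unique residue mod 165.
    Write x = 52 + 55·t and substitute into x ≡ 2 (mod 3): 55·t ≡ 2 − 52 = -50 (mod 3).
    Reduce coefficients mod 3: 1·t ≡ 1 (mod 3).
    So t ≡ 1 (mod 3).
    Then x = 52 + 55·1 = 107, valid modulo lcm(55, 3) = 165: x ≡ 107 (mod 165).
Verify: 107 mod 11 = 8 ✓, 107 mod 5 = 2 ✓, 107 mod 3 = 2 ✓.

x ≡ 107 (mod 165).


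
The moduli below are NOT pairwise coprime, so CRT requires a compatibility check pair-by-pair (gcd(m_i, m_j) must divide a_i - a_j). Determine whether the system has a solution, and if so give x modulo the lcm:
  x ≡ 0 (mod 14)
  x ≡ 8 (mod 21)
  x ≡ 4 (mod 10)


Moduli 14, 21, 10 are not pairwise coprime, so CRT works modulo lcm(m_i) when all pairwise compatibility conditions hold.
Pairwise compatibility: gcd(m_i, m_j) must divide a_i - a_j for every pair.
Merge one congruence at a time:
  Start: x ≡ 0 (mod 14).
  Combine with x ≡ 8 (mod 21): gcd(14, 21) = 7, and 8 - 0 = 8 is NOT divisible by 7.
    ⇒ system is inconsistent (no integer solution).

No solution (the system is inconsistent).


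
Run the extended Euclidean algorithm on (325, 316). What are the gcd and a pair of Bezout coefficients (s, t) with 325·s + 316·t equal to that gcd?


Euclidean algorithm on (325, 316) — divide until remainder is 0:
  325 = 1 · 316 + 9
  316 = 35 · 9 + 1
  9 = 9 · 1 + 0
gcd(325, 316) = 1.
Track Bezout coefficients alongside the remainders: start with r₀ = 325 = a·1 + b·0 (s = 1, t = 0) and r₁ = 316 = a·0 + b·1 (s = 0, t = 1); each new remainder r_{k+1} = r_{k-1} − q_k·r_k inherits s_{k+1} = s_{k-1} − q_k·s_k, t_{k+1} = t_{k-1} − q_k·t_k, so r_k = a·s_k + b·t_k at every step:
  q = 1: r = 9, s = 1 − 1·0 = 1, t = 0 − 1·1 = -1  (check: 325·1 + 316·(-1) = 9)
  q = 35: r = 1, s = 0 − 35·1 = -35, t = 1 − 35·(-1) = 36  (check: 325·(-35) + 316·36 = 1)
The row with r = 1 (the gcd) gives the Bezout coefficients s = -35, t = 36.
Result: 325 · (-35) + 316 · (36) = 1.

gcd(325, 316) = 1; s = -35, t = 36 (check: 325·(-35) + 316·36 = 1).


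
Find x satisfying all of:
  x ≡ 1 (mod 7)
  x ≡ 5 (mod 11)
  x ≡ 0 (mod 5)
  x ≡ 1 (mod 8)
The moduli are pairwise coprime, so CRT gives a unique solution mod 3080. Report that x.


Product of moduli M = 7 · 11 · 5 · 8 = 3080.
Merge one congruence at a time:
  Start: x ≡ 1 (mod 7).
  Combine with x ≡ 5 (mod 11); new modulus lcm = 77.
    Write x = 1 + 7·t and substitute into x ≡ 5 (mod 11): 7·t ≡ 5 − 1 = 4 (mod 11).
    The inverse of 7 mod 11 is 8 (since 7·8 = 56 = 5·11 + 1), so t ≡ 8·4 = 32 ≡ 10 (mod 11).
    Then x = 1 + 7·10 = 71, valid modulo lcm(7, 11) = 77: x ≡ 71 (mod 77).
  Combine with x ≡ 0 (mod 5); new modulus lcm = 385.
    Write x = 71 + 77·t and substitute into x ≡ 0 (mod 5): 77·t ≡ 0 − 71 = -71 (mod 5).
    Reduce coefficients mod 5: 2·t ≡ 4 (mod 5).
    The inverse of 2 mod 5 is 3 (since 2·3 = 6 = 1·5 + 1), so t ≡ 3·4 = 12 ≡ 2 (mod 5).
    Then x = 71 + 77·2 = 225, valid modulo lcm(77, 5) = 385: x ≡ 225 (mod 385).
  Combine with x ≡ 1 (mod 8); new modulus lcm = 3080.
    Write x = 225 + 385·t and substitute into x ≡ 1 (mod 8): 385·t ≡ 1 − 225 = -224 (mod 8).
    Reduce coefficients mod 8: 1·t ≡ 0 (mod 8).
    So t ≡ 0 (mod 8).
    Then x = 225 + 385·0 = 225, valid modulo lcm(385, 8) = 3080: x ≡ 225 (mod 3080).
Verify against each original: 225 mod 7 = 1, 225 mod 11 = 5, 225 mod 5 = 0, 225 mod 8 = 1.

x ≡ 225 (mod 3080).


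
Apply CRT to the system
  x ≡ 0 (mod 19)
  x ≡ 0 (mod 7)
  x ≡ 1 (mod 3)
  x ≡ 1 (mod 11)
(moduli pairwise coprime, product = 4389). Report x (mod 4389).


Product of moduli M = 19 · 7 · 3 · 11 = 4389.
Merge one congruence at a time:
  Start: x ≡ 0 (mod 19).
  Combine with x ≡ 0 (mod 7); new modulus lcm = 133.
    Write x = 0 + 19·t and substitute into x ≡ 0 (mod 7): 19·t ≡ 0 − 0 = 0 (mod 7).
    Reduce coefficients mod 7: 5·t ≡ 0 (mod 7).
    The inverse of 5 mod 7 is 3 (since 5·3 = 15 = 2·7 + 1), so t ≡ 3·0 = 0 ≡ 0 (mod 7).
    Then x = 0 + 19·0 = 0, valid modulo lcm(19, 7) = 133: x ≡ 0 (mod 133).
  Combine with x ≡ 1 (mod 3); new modulus lcm = 399.
    Write x = 0 + 133·t and substitute into x ≡ 1 (mod 3): 133·t ≡ 1 − 0 = 1 (mod 3).
    Reduce coefficients mod 3: 1·t ≡ 1 (mod 3).
    So t ≡ 1 (mod 3).
    Then x = 0 + 133·1 = 133, valid modulo lcm(133, 3) = 399: x ≡ 133 (mod 399).
  Combine with x ≡ 1 (mod 11); new modulus lcm = 4389.
    Write x = 133 + 399·t and substitute into x ≡ 1 (mod 11): 399·t ≡ 1 − 133 = -132 (mod 11).
    Reduce coefficients mod 11: 3·t ≡ 0 (mod 11).
    The inverse of 3 mod 11 is 4 (since 3·4 = 12 = 1·11 + 1), so t ≡ 4·0 = 0 ≡ 0 (mod 11).
    Then x = 133 + 399·0 = 133, valid modulo lcm(399, 11) = 4389: x ≡ 133 (mod 4389).
Verify against each original: 133 mod 19 = 0, 133 mod 7 = 0, 133 mod 3 = 1, 133 mod 11 = 1.

x ≡ 133 (mod 4389).


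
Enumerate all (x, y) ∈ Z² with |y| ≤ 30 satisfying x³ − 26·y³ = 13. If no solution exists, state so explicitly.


The equation is x³ - 26y³ = 13. For fixed y, x³ = 26·y³ + 13, so a solution requires the RHS to be a perfect cube.
Strategy: iterate y from -30 to 30, compute RHS = 26·y³ + 13, and check whether it is a (positive or negative) perfect cube.
Check small values of y:
  y = 0: RHS = 13 is not a perfect cube.
  y = 1: RHS = 39 is not a perfect cube.
  y = -1: RHS = -13 is not a perfect cube.
  y = 2: RHS = 221 is not a perfect cube.
  y = -2: RHS = -195 is not a perfect cube.
  y = 3: RHS = 715 is not a perfect cube.
  y = -3: RHS = -689 is not a perfect cube.
Continuing the search up to |y| = 30 finds no solutions either.
No (x, y) in the scanned range satisfies the equation.

No integer solutions with |y| ≤ 30.


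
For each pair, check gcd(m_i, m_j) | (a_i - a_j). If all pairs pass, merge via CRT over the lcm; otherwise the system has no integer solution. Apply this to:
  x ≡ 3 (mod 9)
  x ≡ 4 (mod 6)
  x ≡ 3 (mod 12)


Moduli 9, 6, 12 are not pairwise coprime, so CRT works modulo lcm(m_i) when all pairwise compatibility conditions hold.
Pairwise compatibility: gcd(m_i, m_j) must divide a_i - a_j for every pair.
Merge one congruence at a time:
  Start: x ≡ 3 (mod 9).
  Combine with x ≡ 4 (mod 6): gcd(9, 6) = 3, and 4 - 3 = 1 is NOT divisible by 3.
    ⇒ system is inconsistent (no integer solution).

No solution (the system is inconsistent).


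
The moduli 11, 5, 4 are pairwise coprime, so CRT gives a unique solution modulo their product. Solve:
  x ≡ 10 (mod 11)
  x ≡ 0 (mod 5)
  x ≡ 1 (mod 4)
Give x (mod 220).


Moduli 11, 5, 4 are pairwise coprime; by CRT there is a unique solution modulo M = 11 · 5 · 4 = 220.
Solve pairwise, accumulating the modulus:
  Start with x ≡ 10 (mod 11).
  Combine with x ≡ 0 (mod 5): since gcd(11, 5) = 1, we get a unique residue mod 55.
    Write x = 10 + 11·t and substitute into x ≡ 0 (mod 5): 11·t ≡ 0 − 10 = -10 (mod 5).
    Reduce coefficients mod 5: 1·t ≡ 0 (mod 5).
    So t ≡ 0 (mod 5).
    Then x = 10 + 11·0 = 10, valid modulo lcm(11, 5) = 55: x ≡ 10 (mod 55).
  Combine with x ≡ 1 (mod 4): since gcd(55, 4) = 1, we get a unique residue mod 220.
    Write x = 10 + 55·t and substitute into x ≡ 1 (mod 4): 55·t ≡ 1 − 10 = -9 (mod 4).
    Reduce coefficients mod 4: 3·t ≡ 3 (mod 4).
    The inverse of 3 mod 4 is 3 (since 3·3 = 9 = 2·4 + 1), so t ≡ 3·3 = 9 ≡ 1 (mod 4).
    Then x = 10 + 55·1 = 65, valid modulo lcm(55, 4) = 220: x ≡ 65 (mod 220).
Verify: 65 mod 11 = 10 ✓, 65 mod 5 = 0 ✓, 65 mod 4 = 1 ✓.

x ≡ 65 (mod 220).


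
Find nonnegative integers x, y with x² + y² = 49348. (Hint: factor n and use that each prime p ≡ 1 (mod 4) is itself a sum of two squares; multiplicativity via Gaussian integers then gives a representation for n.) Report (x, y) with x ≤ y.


Step 1: Factor n = 49348 = 2^2 · 13^2 · 73.
Step 2: Check the mod-4 condition on each prime factor: 2 = 2 (special); 13 ≡ 1 (mod 4), exponent 2; 73 ≡ 1 (mod 4), exponent 1.
All primes ≡ 3 (mod 4) appear to even exponent (or don't appear), so by the two-squares theorem n IS expressible as a sum of two squares.
Step 3: Build a representation. Group n = k² · m with k = 2 and m = 13 · 13 · 73 = 12337 (a product of primes ≡ 1 (mod 4)); a representation of m scales to one of n via (k·x)² + (k·y)² = k²(x² + y²). Each prime p ≡ 1 (mod 4) is itself a sum of two squares; find a² by testing p − a² for a perfect square:
  13: 13 − 1² = 12, 13 − 2² = 9 = 3² ⇒ 13 = 2² + 3².
  73: 73 − 1² = 72, 73 − 2² = 69, 73 − 3² = 64 = 8² ⇒ 73 = 3² + 8².
  Combine using the Brahmagupta–Fibonacci identity (a² + b²)(c² + d²) = (ac − bd)² + (ad + bc)² = (ac + bd)² + (ad − bc)²:
  13 · 13 = 169: from (2² + 3²)(2² + 3²), take (2·2 − 3·3, 2·3 + 3·2) = (4 − 9, 6 + 6) = (-5, 12); dropping signs (only squares matter) gives (5, 12); check 5² + 12² = 25 + 144 = 169 ✓.
  169 · 73 = 12337: from (5² + 12²)(3² + 8²), take (5·3 − 12·8, 5·8 + 12·3) = (15 − 96, 40 + 36) = (-81, 76); dropping signs (only squares matter) gives (81, 76); check 81² + 76² = 6561 + 5776 = 12337 ✓.
  Scale by k = 2: (2·81, 2·76) = (162, 152).
Step 4: Order so x ≤ y and verify: 152² + 162² = 23104 + 26244 = 49348 = n. ✓

n = 49348 = 152² + 162² (one valid representation with x ≤ y).


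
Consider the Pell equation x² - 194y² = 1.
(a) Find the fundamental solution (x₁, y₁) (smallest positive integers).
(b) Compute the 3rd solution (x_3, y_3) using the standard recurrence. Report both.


Step 1: Find the fundamental solution (x₁, y₁) of x² - 194y² = 1.
  Expand √194 as a continued fraction. a₀ = ⌊√194⌋ = 13; iterate m_{k+1} = d_k·a_k − m_k, d_{k+1} = (194 − m_{k+1}²)/d_k, a_{k+1} = ⌊(a₀ + m_{k+1})/d_{k+1}⌋ (starting m₀ = 0, d₀ = 1), with convergents p_k = a_k·p_{k-1} + p_{k-2}, q_k = a_k·q_{k-1} + q_{k-2} (p₋₁ = 1, q₋₁ = 0):
  k = 0: a₀ = 13; p₀/q₀ = 13/1; p₀² − 194·q₀² = 169 − 194 = -25.
  k = 1: m = 13, d = 25, a = ⌊(13 + 13)/25⌋ = 1; p/q = (1·13 + 1)/(1·1 + 0) = 14/1; p² − 194·q² = 196 − 194 = 2.
  k = 2: m = 12, d = 2, a = ⌊(13 + 12)/2⌋ = 12; p/q = (12·14 + 13)/(12·1 + 1) = 181/13; p² − 194·q² = 32761 − 32786 = -25.
  k = 3: m = 12, d = 25, a = ⌊(13 + 12)/25⌋ = 1; p/q = (1·181 + 14)/(1·13 + 1) = 195/14; p² − 194·q² = 38025 − 38024 = 1.
  The first convergent with p² − 194·q² = 1 gives the fundamental solution (x₁, y₁) = (195, 14).
Step 2: Apply the recurrence (x_{n+1}, y_{n+1}) = (x₁x_n + 194y₁y_n, x₁y_n + y₁x_n) repeatedly.
  From (x_1, y_1) = (195, 14): x_2 = 195·195 + 194·14·14 = 76049; y_2 = 195·14 + 14·195 = 5460.
  From (x_2, y_2) = (76049, 5460): x_3 = 195·76049 + 194·14·5460 = 29658915; y_3 = 195·5460 + 14·76049 = 2129386.
Step 3: Verify x_3² - 194·y_3² = 879651238977225 - 879651238977224 = 1 (should be 1). ✓

(x_1, y_1) = (195, 14); (x_3, y_3) = (29658915, 2129386).


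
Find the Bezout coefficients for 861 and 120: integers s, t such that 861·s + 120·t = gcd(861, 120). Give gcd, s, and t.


Euclidean algorithm on (861, 120) — divide until remainder is 0:
  861 = 7 · 120 + 21
  120 = 5 · 21 + 15
  21 = 1 · 15 + 6
  15 = 2 · 6 + 3
  6 = 2 · 3 + 0
gcd(861, 120) = 3.
Track Bezout coefficients alongside the remainders: start with r₀ = 861 = a·1 + b·0 (s = 1, t = 0) and r₁ = 120 = a·0 + b·1 (s = 0, t = 1); each new remainder r_{k+1} = r_{k-1} − q_k·r_k inherits s_{k+1} = s_{k-1} − q_k·s_k, t_{k+1} = t_{k-1} − q_k·t_k, so r_k = a·s_k + b·t_k at every step:
  q = 7: r = 21, s = 1 − 7·0 = 1, t = 0 − 7·1 = -7  (check: 861·1 + 120·(-7) = 21)
  q = 5: r = 15, s = 0 − 5·1 = -5, t = 1 − 5·(-7) = 36  (check: 861·(-5) + 120·36 = 15)
  q = 1: r = 6, s = 1 − 1·(-5) = 6, t = -7 − 1·36 = -43  (check: 861·6 + 120·(-43) = 6)
  q = 2: r = 3, s = -5 − 2·6 = -17, t = 36 − 2·(-43) = 122  (check: 861·(-17) + 120·122 = 3)
The row with r = 3 (the gcd) gives the Bezout coefficients s = -17, t = 122.
Result: 861 · (-17) + 120 · (122) = 3.

gcd(861, 120) = 3; s = -17, t = 122 (check: 861·(-17) + 120·122 = 3).


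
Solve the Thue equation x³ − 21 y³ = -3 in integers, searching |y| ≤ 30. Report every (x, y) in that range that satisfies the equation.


The equation is x³ - 21y³ = -3. For fixed y, x³ = 21·y³ − 3, so a solution requires the RHS to be a perfect cube.
Strategy: iterate y from -30 to 30, compute RHS = 21·y³ − 3, and check whether it is a (positive or negative) perfect cube.
Check small values of y:
  y = 0: RHS = -3 is not a perfect cube.
  y = 1: RHS = 18 is not a perfect cube.
  y = -1: RHS = -24 is not a perfect cube.
  y = 2: RHS = 165 is not a perfect cube.
  y = -2: RHS = -171 is not a perfect cube.
  y = 3: RHS = 564 is not a perfect cube.
  y = -3: RHS = -570 is not a perfect cube.
Continuing the search up to |y| = 30 finds no solutions either.
No (x, y) in the scanned range satisfies the equation.

No integer solutions with |y| ≤ 30.


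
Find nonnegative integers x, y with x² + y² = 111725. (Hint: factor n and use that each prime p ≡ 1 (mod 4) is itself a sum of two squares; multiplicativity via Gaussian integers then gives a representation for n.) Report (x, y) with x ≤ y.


Step 1: Factor n = 111725 = 5^2 · 41 · 109.
Step 2: Check the mod-4 condition on each prime factor: 5 ≡ 1 (mod 4), exponent 2; 41 ≡ 1 (mod 4), exponent 1; 109 ≡ 1 (mod 4), exponent 1.
All primes ≡ 3 (mod 4) appear to even exponent (or don't appear), so by the two-squares theorem n IS expressible as a sum of two squares.
Step 3: Build a representation. Group n = k² · m with k = 5 and m = 41 · 109 = 4469 (a product of primes ≡ 1 (mod 4)); a representation of m scales to one of n via (k·x)² + (k·y)² = k²(x² + y²). Each prime p ≡ 1 (mod 4) is itself a sum of two squares; find a² by testing p − a² for a perfect square:
  41: 41 − 1² = 40, 41 − 2² = 37, 41 − 3² = 32, 41 − 4² = 25 = 5² ⇒ 41 = 4² + 5².
  109: 109 − 1² = 108, 109 − 2² = 105, 109 − 3² = 100 = 10² ⇒ 109 = 3² + 10².
  Combine using the Brahmagupta–Fibonacci identity (a² + b²)(c² + d²) = (ac − bd)² + (ad + bc)² = (ac + bd)² + (ad − bc)²:
  41 · 109 = 4469: from (4² + 5²)(3² + 10²), take (4·3 − 5·10, 4·10 + 5·3) = (12 − 50, 40 + 15) = (-38, 55); dropping signs (only squares matter) gives (38, 55); check 38² + 55² = 1444 + 3025 = 4469 ✓.
  Scale by k = 5: (5·38, 5·55) = (190, 275).
Step 4: Order so x ≤ y and verify: 190² + 275² = 36100 + 75625 = 111725 = n. ✓

n = 111725 = 190² + 275² (one valid representation with x ≤ y).


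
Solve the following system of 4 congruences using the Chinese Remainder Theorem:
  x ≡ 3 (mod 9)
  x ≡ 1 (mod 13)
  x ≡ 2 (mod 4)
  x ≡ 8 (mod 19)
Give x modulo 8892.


Product of moduli M = 9 · 13 · 4 · 19 = 8892.
Merge one congruence at a time:
  Start: x ≡ 3 (mod 9).
  Combine with x ≡ 1 (mod 13); new modulus lcm = 117.
    Write x = 3 + 9·t and substitute into x ≡ 1 (mod 13): 9·t ≡ 1 − 3 = -2 (mod 13).
    Reduce coefficients mod 13: 9·t ≡ 11 (mod 13).
    The inverse of 9 mod 13 is 3 (since 9·3 = 27 = 2·13 + 1), so t ≡ 3·11 = 33 ≡ 7 (mod 13).
    Then x = 3 + 9·7 = 66, valid modulo lcm(9, 13) = 117: x ≡ 66 (mod 117).
  Combine with x ≡ 2 (mod 4); new modulus lcm = 468.
    Write x = 66 + 117·t and substitute into x ≡ 2 (mod 4): 117·t ≡ 2 − 66 = -64 (mod 4).
    Reduce coefficients mod 4: 1·t ≡ 0 (mod 4).
    So t ≡ 0 (mod 4).
    Then x = 66 + 117·0 = 66, valid modulo lcm(117, 4) = 468: x ≡ 66 (mod 468).
  Combine with x ≡ 8 (mod 19); new modulus lcm = 8892.
    Write x = 66 + 468·t and substitute into x ≡ 8 (mod 19): 468·t ≡ 8 − 66 = -58 (mod 19).
    Reduce coefficients mod 19: 12·t ≡ 18 (mod 19).
    The inverse of 12 mod 19 is 8 (since 12·8 = 96 = 5·19 + 1), so t ≡ 8·18 = 144 ≡ 11 (mod 19).
    Then x = 66 + 468·11 = 5214, valid modulo lcm(468, 19) = 8892: x ≡ 5214 (mod 8892).
Verify against each original: 5214 mod 9 = 3, 5214 mod 13 = 1, 5214 mod 4 = 2, 5214 mod 19 = 8.

x ≡ 5214 (mod 8892).


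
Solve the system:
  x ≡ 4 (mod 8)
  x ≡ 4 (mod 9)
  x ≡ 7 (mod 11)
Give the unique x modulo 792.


Moduli 8, 9, 11 are pairwise coprime; by CRT there is a unique solution modulo M = 8 · 9 · 11 = 792.
Solve pairwise, accumulating the modulus:
  Start with x ≡ 4 (mod 8).
  Combine with x ≡ 4 (mod 9): since gcd(8, 9) = 1, we get a unique residue mod 72.
    Write x = 4 + 8·t and substitute into x ≡ 4 (mod 9): 8·t ≡ 4 − 4 = 0 (mod 9).
    The inverse of 8 mod 9 is 8 (since 8·8 = 64 = 7·9 + 1), so t ≡ 8·0 = 0 ≡ 0 (mod 9).
    Then x = 4 + 8·0 = 4, valid modulo lcm(8, 9) = 72: x ≡ 4 (mod 72).
  Combine with x ≡ 7 (mod 11): since gcd(72, 11) = 1, we get a unique residue mod 792.
    Write x = 4 + 72·t and substitute into x ≡ 7 (mod 11): 72·t ≡ 7 − 4 = 3 (mod 11).
    Reduce coefficients mod 11: 6·t ≡ 3 (mod 11).
    The inverse of 6 mod 11 is 2 (since 6·2 = 12 = 1·11 + 1), so t ≡ 2·3 = 6 ≡ 6 (mod 11).
    Then x = 4 + 72·6 = 436, valid modulo lcm(72, 11) = 792: x ≡ 436 (mod 792).
Verify: 436 mod 8 = 4 ✓, 436 mod 9 = 4 ✓, 436 mod 11 = 7 ✓.

x ≡ 436 (mod 792).


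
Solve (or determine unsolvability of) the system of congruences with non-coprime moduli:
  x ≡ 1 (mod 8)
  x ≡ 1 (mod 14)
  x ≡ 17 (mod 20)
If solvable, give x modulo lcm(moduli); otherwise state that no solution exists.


Moduli 8, 14, 20 are not pairwise coprime, so CRT works modulo lcm(m_i) when all pairwise compatibility conditions hold.
Pairwise compatibility: gcd(m_i, m_j) must divide a_i - a_j for every pair.
Merge one congruence at a time:
  Start: x ≡ 1 (mod 8).
  Combine with x ≡ 1 (mod 14): gcd(8, 14) = 2; 1 - 1 = 0, which IS divisible by 2, so compatible.
    Write x = 1 + 8·t and substitute into x ≡ 1 (mod 14): 8·t ≡ 1 − 1 = 0 (mod 14).
    Divide the congruence (and modulus) by g = 2: 4·t ≡ 0 (mod 7).
    The inverse of 4 mod 7 is 2 (since 4·2 = 8 = 1·7 + 1), so t ≡ 2·0 = 0 ≡ 0 (mod 7).
    Then x = 1 + 8·0 = 1, valid modulo lcm(8, 14) = 56: x ≡ 1 (mod 56).
  Combine with x ≡ 17 (mod 20): gcd(56, 20) = 4; 17 - 1 = 16, which IS divisible by 4, so compatible.
    Write x = 1 + 56·t and substitute into x ≡ 17 (mod 20): 56·t ≡ 17 − 1 = 16 (mod 20).
    Divide the congruence (and modulus) by g = 4: 14·t ≡ 4 (mod 5).
    Reduce coefficients mod 5: 4·t ≡ 4 (mod 5).
    The inverse of 4 mod 5 is 4 (since 4·4 = 16 = 3·5 + 1), so t ≡ 4·4 = 16 ≡ 1 (mod 5).
    Then x = 1 + 56·1 = 57, valid modulo lcm(56, 20) = 280: x ≡ 57 (mod 280).
Verify: 57 mod 8 = 1, 57 mod 14 = 1, 57 mod 20 = 17.

x ≡ 57 (mod 280).


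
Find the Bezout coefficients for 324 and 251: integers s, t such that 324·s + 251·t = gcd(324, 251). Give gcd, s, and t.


Euclidean algorithm on (324, 251) — divide until remainder is 0:
  324 = 1 · 251 + 73
  251 = 3 · 73 + 32
  73 = 2 · 32 + 9
  32 = 3 · 9 + 5
  9 = 1 · 5 + 4
  5 = 1 · 4 + 1
  4 = 4 · 1 + 0
gcd(324, 251) = 1.
Track Bezout coefficients alongside the remainders: start with r₀ = 324 = a·1 + b·0 (s = 1, t = 0) and r₁ = 251 = a·0 + b·1 (s = 0, t = 1); each new remainder r_{k+1} = r_{k-1} − q_k·r_k inherits s_{k+1} = s_{k-1} − q_k·s_k, t_{k+1} = t_{k-1} − q_k·t_k, so r_k = a·s_k + b·t_k at every step:
  q = 1: r = 73, s = 1 − 1·0 = 1, t = 0 − 1·1 = -1  (check: 324·1 + 251·(-1) = 73)
  q = 3: r = 32, s = 0 − 3·1 = -3, t = 1 − 3·(-1) = 4  (check: 324·(-3) + 251·4 = 32)
  q = 2: r = 9, s = 1 − 2·(-3) = 7, t = -1 − 2·4 = -9  (check: 324·7 + 251·(-9) = 9)
  q = 3: r = 5, s = -3 − 3·7 = -24, t = 4 − 3·(-9) = 31  (check: 324·(-24) + 251·31 = 5)
  q = 1: r = 4, s = 7 − 1·(-24) = 31, t = -9 − 1·31 = -40  (check: 324·31 + 251·(-40) = 4)
  q = 1: r = 1, s = -24 − 1·31 = -55, t = 31 − 1·(-40) = 71  (check: 324·(-55) + 251·71 = 1)
The row with r = 1 (the gcd) gives the Bezout coefficients s = -55, t = 71.
Result: 324 · (-55) + 251 · (71) = 1.

gcd(324, 251) = 1; s = -55, t = 71 (check: 324·(-55) + 251·71 = 1).


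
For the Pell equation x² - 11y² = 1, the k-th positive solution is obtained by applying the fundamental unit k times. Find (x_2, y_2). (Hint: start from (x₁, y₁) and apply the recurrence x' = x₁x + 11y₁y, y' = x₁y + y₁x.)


Step 1: Find the fundamental solution (x₁, y₁) of x² - 11y² = 1.
  Expand √11 as a continued fraction. a₀ = ⌊√11⌋ = 3; iterate m_{k+1} = d_k·a_k − m_k, d_{k+1} = (11 − m_{k+1}²)/d_k, a_{k+1} = ⌊(a₀ + m_{k+1})/d_{k+1}⌋ (starting m₀ = 0, d₀ = 1), with convergents p_k = a_k·p_{k-1} + p_{k-2}, q_k = a_k·q_{k-1} + q_{k-2} (p₋₁ = 1, q₋₁ = 0):
  k = 0: a₀ = 3; p₀/q₀ = 3/1; p₀² − 11·q₀² = 9 − 11 = -2.
  k = 1: m = 3, d = 2, a = ⌊(3 + 3)/2⌋ = 3; p/q = (3·3 + 1)/(3·1 + 0) = 10/3; p² − 11·q² = 100 − 99 = 1.
  The first convergent with p² − 11·q² = 1 gives the fundamental solution (x₁, y₁) = (10, 3).
Step 2: Apply the recurrence (x_{n+1}, y_{n+1}) = (x₁x_n + 11y₁y_n, x₁y_n + y₁x_n) repeatedly.
  From (x_1, y_1) = (10, 3): x_2 = 10·10 + 11·3·3 = 199; y_2 = 10·3 + 3·10 = 60.
Step 3: Verify x_2² - 11·y_2² = 39601 - 39600 = 1 (should be 1). ✓

(x_1, y_1) = (10, 3); (x_2, y_2) = (199, 60).


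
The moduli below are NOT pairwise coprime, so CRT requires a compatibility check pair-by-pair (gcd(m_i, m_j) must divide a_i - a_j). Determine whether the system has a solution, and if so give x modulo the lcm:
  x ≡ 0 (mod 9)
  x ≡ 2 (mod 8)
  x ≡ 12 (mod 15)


Moduli 9, 8, 15 are not pairwise coprime, so CRT works modulo lcm(m_i) when all pairwise compatibility conditions hold.
Pairwise compatibility: gcd(m_i, m_j) must divide a_i - a_j for every pair.
Merge one congruence at a time:
  Start: x ≡ 0 (mod 9).
  Combine with x ≡ 2 (mod 8): gcd(9, 8) = 1; 2 - 0 = 2, which IS divisible by 1, so compatible.
    Write x = 0 + 9·t and substitute into x ≡ 2 (mod 8): 9·t ≡ 2 − 0 = 2 (mod 8).
    Reduce coefficients mod 8: 1·t ≡ 2 (mod 8).
    So t ≡ 2 (mod 8).
    Then x = 0 + 9·2 = 18, valid modulo lcm(9, 8) = 72: x ≡ 18 (mod 72).
  Combine with x ≡ 12 (mod 15): gcd(72, 15) = 3; 12 - 18 = -6, which IS divisible by 3, so compatible.
    Write x = 18 + 72·t and substitute into x ≡ 12 (mod 15): 72·t ≡ 12 − 18 = -6 (mod 15).
    Divide the congruence (and modulus) by g = 3: 24·t ≡ -2 (mod 5).
    Reduce coefficients mod 5: 4·t ≡ 3 (mod 5).
    The inverse of 4 mod 5 is 4 (since 4·4 = 16 = 3·5 + 1), so t ≡ 4·3 = 12 ≡ 2 (mod 5).
    Then x = 18 + 72·2 = 162, valid modulo lcm(72, 15) = 360: x ≡ 162 (mod 360).
Verify: 162 mod 9 = 0, 162 mod 8 = 2, 162 mod 15 = 12.

x ≡ 162 (mod 360).


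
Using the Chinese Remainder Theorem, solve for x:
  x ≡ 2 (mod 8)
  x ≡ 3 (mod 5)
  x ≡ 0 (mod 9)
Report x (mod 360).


Moduli 8, 5, 9 are pairwise coprime; by CRT there is a unique solution modulo M = 8 · 5 · 9 = 360.
Solve pairwise, accumulating the modulus:
  Start with x ≡ 2 (mod 8).
  Combine with x ≡ 3 (mod 5): since gcd(8, 5) = 1, we get a unique residue mod 40.
    Write x = 2 + 8·t and substitute into x ≡ 3 (mod 5): 8·t ≡ 3 − 2 = 1 (mod 5).
    Reduce coefficients mod 5: 3·t ≡ 1 (mod 5).
    The inverse of 3 mod 5 is 2 (since 3·2 = 6 = 1·5 + 1), so t ≡ 2·1 = 2 ≡ 2 (mod 5).
    Then x = 2 + 8·2 = 18, valid modulo lcm(8, 5) = 40: x ≡ 18 (mod 40).
  Combine with x ≡ 0 (mod 9): since gcd(40, 9) = 1, we get a unique residue mod 360.
    Write x = 18 + 40·t and substitute into x ≡ 0 (mod 9): 40·t ≡ 0 − 18 = -18 (mod 9).
    Reduce coefficients mod 9: 4·t ≡ 0 (mod 9).
    The inverse of 4 mod 9 is 7 (since 4·7 = 28 = 3·9 + 1), so t ≡ 7·0 = 0 ≡ 0 (mod 9).
    Then x = 18 + 40·0 = 18, valid modulo lcm(40, 9) = 360: x ≡ 18 (mod 360).
Verify: 18 mod 8 = 2 ✓, 18 mod 5 = 3 ✓, 18 mod 9 = 0 ✓.

x ≡ 18 (mod 360).


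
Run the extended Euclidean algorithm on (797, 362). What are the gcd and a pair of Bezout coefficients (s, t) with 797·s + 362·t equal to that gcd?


Euclidean algorithm on (797, 362) — divide until remainder is 0:
  797 = 2 · 362 + 73
  362 = 4 · 73 + 70
  73 = 1 · 70 + 3
  70 = 23 · 3 + 1
  3 = 3 · 1 + 0
gcd(797, 362) = 1.
Track Bezout coefficients alongside the remainders: start with r₀ = 797 = a·1 + b·0 (s = 1, t = 0) and r₁ = 362 = a·0 + b·1 (s = 0, t = 1); each new remainder r_{k+1} = r_{k-1} − q_k·r_k inherits s_{k+1} = s_{k-1} − q_k·s_k, t_{k+1} = t_{k-1} − q_k·t_k, so r_k = a·s_k + b·t_k at every step:
  q = 2: r = 73, s = 1 − 2·0 = 1, t = 0 − 2·1 = -2  (check: 797·1 + 362·(-2) = 73)
  q = 4: r = 70, s = 0 − 4·1 = -4, t = 1 − 4·(-2) = 9  (check: 797·(-4) + 362·9 = 70)
  q = 1: r = 3, s = 1 − 1·(-4) = 5, t = -2 − 1·9 = -11  (check: 797·5 + 362·(-11) = 3)
  q = 23: r = 1, s = -4 − 23·5 = -119, t = 9 − 23·(-11) = 262  (check: 797·(-119) + 362·262 = 1)
The row with r = 1 (the gcd) gives the Bezout coefficients s = -119, t = 262.
Result: 797 · (-119) + 362 · (262) = 1.

gcd(797, 362) = 1; s = -119, t = 262 (check: 797·(-119) + 362·262 = 1).


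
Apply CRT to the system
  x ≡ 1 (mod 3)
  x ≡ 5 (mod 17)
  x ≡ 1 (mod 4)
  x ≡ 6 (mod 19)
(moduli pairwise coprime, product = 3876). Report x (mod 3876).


Product of moduli M = 3 · 17 · 4 · 19 = 3876.
Merge one congruence at a time:
  Start: x ≡ 1 (mod 3).
  Combine with x ≡ 5 (mod 17); new modulus lcm = 51.
    Write x = 1 + 3·t and substitute into x ≡ 5 (mod 17): 3·t ≡ 5 − 1 = 4 (mod 17).
    The inverse of 3 mod 17 is 6 (since 3·6 = 18 = 1·17 + 1), so t ≡ 6·4 = 24 ≡ 7 (mod 17).
    Then x = 1 + 3·7 = 22, valid modulo lcm(3, 17) = 51: x ≡ 22 (mod 51).
  Combine with x ≡ 1 (mod 4); new modulus lcm = 204.
    Write x = 22 + 51·t and substitute into x ≡ 1 (mod 4): 51·t ≡ 1 − 22 = -21 (mod 4).
    Reduce coefficients mod 4: 3·t ≡ 3 (mod 4).
    The inverse of 3 mod 4 is 3 (since 3·3 = 9 = 2·4 + 1), so t ≡ 3·3 = 9 ≡ 1 (mod 4).
    Then x = 22 + 51·1 = 73, valid modulo lcm(51, 4) = 204: x ≡ 73 (mod 204).
  Combine with x ≡ 6 (mod 19); new modulus lcm = 3876.
    Write x = 73 + 204·t and substitute into x ≡ 6 (mod 19): 204·t ≡ 6 − 73 = -67 (mod 19).
    Reduce coefficients mod 19: 14·t ≡ 9 (mod 19).
    The inverse of 14 mod 19 is 15 (since 14·15 = 210 = 11·19 + 1), so t ≡ 15·9 = 135 ≡ 2 (mod 19).
    Then x = 73 + 204·2 = 481, valid modulo lcm(204, 19) = 3876: x ≡ 481 (mod 3876).
Verify against each original: 481 mod 3 = 1, 481 mod 17 = 5, 481 mod 4 = 1, 481 mod 19 = 6.

x ≡ 481 (mod 3876).


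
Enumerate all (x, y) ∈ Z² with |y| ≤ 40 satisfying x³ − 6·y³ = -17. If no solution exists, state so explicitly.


The equation is x³ - 6y³ = -17. For fixed y, x³ = 6·y³ − 17, so a solution requires the RHS to be a perfect cube.
Strategy: iterate y from -40 to 40, compute RHS = 6·y³ − 17, and check whether it is a (positive or negative) perfect cube.
Check small values of y:
  y = 0: RHS = -17 is not a perfect cube.
  y = 1: RHS = -11 is not a perfect cube.
  y = -1: RHS = -23 is not a perfect cube.
  y = 2: RHS = 31 is not a perfect cube.
  y = -2: RHS = -65 is not a perfect cube.
  y = 3: RHS = 145 is not a perfect cube.
  y = -3: RHS = -179 is not a perfect cube.
Continuing the search up to |y| = 40 finds no solutions either.
No (x, y) in the scanned range satisfies the equation.

No integer solutions with |y| ≤ 40.


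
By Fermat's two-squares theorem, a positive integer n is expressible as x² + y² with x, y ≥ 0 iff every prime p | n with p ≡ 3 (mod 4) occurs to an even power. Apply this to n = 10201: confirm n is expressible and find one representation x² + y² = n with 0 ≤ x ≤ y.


Step 1: Factor n = 10201 = 101^2.
Step 2: Check the mod-4 condition on each prime factor: 101 ≡ 1 (mod 4), exponent 2.
All primes ≡ 3 (mod 4) appear to even exponent (or don't appear), so by the two-squares theorem n IS expressible as a sum of two squares.
Step 3: Build a representation. Here n = 101 · 101 is a product of primes ≡ 1 (mod 4). Each prime p ≡ 1 (mod 4) is itself a sum of two squares; find a² by testing p − a² for a perfect square:
  101: 101 − 1² = 100 = 10² ⇒ 101 = 1² + 10².
  Combine using the Brahmagupta–Fibonacci identity (a² + b²)(c² + d²) = (ac − bd)² + (ad + bc)² = (ac + bd)² + (ad − bc)²:
  101 · 101 = 10201: from (1² + 10²)(1² + 10²), take (1·1 − 10·10, 1·10 + 10·1) = (1 − 100, 10 + 10) = (-99, 20); dropping signs (only squares matter) gives (99, 20); check 99² + 20² = 9801 + 400 = 10201 ✓.
Step 4: Order so x ≤ y and verify: 20² + 99² = 400 + 9801 = 10201 = n. ✓

n = 10201 = 20² + 99² (one valid representation with x ≤ y).
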